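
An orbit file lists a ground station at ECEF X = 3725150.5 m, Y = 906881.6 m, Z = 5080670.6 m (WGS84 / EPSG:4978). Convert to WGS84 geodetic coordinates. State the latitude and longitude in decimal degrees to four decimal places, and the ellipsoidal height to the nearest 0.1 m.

λ = atan2(Y, X) = 13.68239981°; p = √(X²+Y²) = 3833951.0 m.
Bowring's method on WGS84 (a = 6378137 m, b = 6356752.314 m) gives φ = 53.14609983°, h = 448.267 m.

lat 53.1461°, lon 13.6824°, h 448.3 m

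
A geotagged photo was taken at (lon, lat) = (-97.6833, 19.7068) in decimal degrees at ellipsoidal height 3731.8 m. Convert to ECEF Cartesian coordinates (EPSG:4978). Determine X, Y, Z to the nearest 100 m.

WGS84: a = 6378137 m, e² = 0.006694380; N(φ) = a/√(1−e²sin²φ) = 6380565.932 m.
X = (N+h)·cosφ·cosλ = -803570.843 m; Y = (N+h)·cosφ·sinλ = -5956412.942 m; Z = (N(1−e²)+h)·sinφ = 2138426.398 m.

X -803600 m, Y -5956400 m, Z 2138400 m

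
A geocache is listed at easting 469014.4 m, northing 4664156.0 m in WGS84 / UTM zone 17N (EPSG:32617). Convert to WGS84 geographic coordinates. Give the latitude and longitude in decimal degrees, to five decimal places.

Zone 17N: λ₀ = -81°, k₀ = 0.9996, false easting 500000 m.
Meridian distance M = (N − FN)/k₀ = 4666022.4 m.
Inverse transverse Mercator on WGS84 gives φ = 42.12889994°, λ = -81.37489988°.

lat 42.12890°, lon -81.37490°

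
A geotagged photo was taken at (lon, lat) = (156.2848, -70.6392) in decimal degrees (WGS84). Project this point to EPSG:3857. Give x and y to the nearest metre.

x 17397544 m, y -11280020 m

Web Mercator is spherical with R = a = 6378137 m.
x = R·λ = 6378137 × 2.727684331 = 17397544.355 m.
y = R·ln tan(π/4 + φ/2) = 6378137 × -1.768544604 = -11280019.773 m.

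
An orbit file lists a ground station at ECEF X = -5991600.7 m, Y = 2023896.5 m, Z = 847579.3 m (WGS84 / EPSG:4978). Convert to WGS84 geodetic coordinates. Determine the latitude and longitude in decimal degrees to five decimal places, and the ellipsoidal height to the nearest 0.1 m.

λ = atan2(Y, X) = 161.33559996°; p = √(X²+Y²) = 6324194.5 m.
Bowring's method on WGS84 (a = 6378137 m, b = 6356752.314 m) gives φ = 7.68420014°, h = 2980.925 m.

lat 7.68420°, lon 161.33560°, h 2980.9 m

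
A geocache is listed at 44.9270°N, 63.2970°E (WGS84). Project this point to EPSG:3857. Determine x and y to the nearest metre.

x 7046190 m, y 5610036 m

Web Mercator is spherical with R = a = 6378137 m.
x = R·λ = 6378137 × 1.104741057 = 7046189.809 m.
y = R·ln tan(π/4 + φ/2) = 6378137 × 0.879572898 = 5610036.442 m.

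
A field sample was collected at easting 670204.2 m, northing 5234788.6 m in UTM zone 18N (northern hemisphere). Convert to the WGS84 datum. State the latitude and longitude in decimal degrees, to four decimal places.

Zone 18N: λ₀ = -75°, k₀ = 0.9996, false easting 500000 m.
Meridian distance M = (N − FN)/k₀ = 5236883.4 m.
Inverse transverse Mercator on WGS84 gives φ = 47.24450026°, λ = -72.75089946°.

lat 47.2445°, lon -72.7509°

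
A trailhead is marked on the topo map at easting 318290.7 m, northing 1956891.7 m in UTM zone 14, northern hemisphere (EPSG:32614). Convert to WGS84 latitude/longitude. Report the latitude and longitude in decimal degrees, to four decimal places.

lat 17.6916°, lon -100.7133°

Zone 14N: λ₀ = -99°, k₀ = 0.9996, false easting 500000 m.
Meridian distance M = (N − FN)/k₀ = 1957674.8 m.
Inverse transverse Mercator on WGS84 gives φ = 17.69160003°, λ = -100.71329976°.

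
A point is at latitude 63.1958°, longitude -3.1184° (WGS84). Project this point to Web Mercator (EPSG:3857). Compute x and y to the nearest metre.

x -347139 m, y 9148423 m

Web Mercator is spherical with R = a = 6378137 m.
x = R·λ = 6378137 × -0.054426347 = -347138.700 m.
y = R·ln tan(π/4 + φ/2) = 6378137 × 1.434340988 = 9148423.327 m.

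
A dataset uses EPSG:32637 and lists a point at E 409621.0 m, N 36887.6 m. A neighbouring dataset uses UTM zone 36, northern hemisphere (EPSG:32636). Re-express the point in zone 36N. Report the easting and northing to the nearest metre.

E 1078058 m, N 37037 m

UTM 37N → geographic: φ = 0.33369989°, λ = 38.18780044°.
UTM 36N (λ₀ = 33°) forward: E = 1078058.248 m, N = 37036.604 m.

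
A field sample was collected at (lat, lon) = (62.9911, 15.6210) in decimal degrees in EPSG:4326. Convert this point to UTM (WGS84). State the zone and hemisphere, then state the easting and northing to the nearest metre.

Longitude 15.6210° lies in the 6° band [12°, 18°), giving zone 33; latitude is north of the equator, so 33N.
Zone 33 central meridian λ₀ = 6×33 − 183 = 15°; Δλ = +0.6210°.
Transverse Mercator on WGS84 with k₀ = 0.9996 gives E = 531464.451 m, N = 6984749.523 m.

Zone 33N: E 531464 m, N 6984750 m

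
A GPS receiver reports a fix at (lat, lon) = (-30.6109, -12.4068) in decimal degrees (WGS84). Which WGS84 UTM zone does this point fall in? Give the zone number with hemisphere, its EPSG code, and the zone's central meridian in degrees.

Zone 28S (EPSG:32728), central meridian -15°

UTM zone = ⌊(λ + 180)/6⌋ + 1; -12.4068° ∈ [-18°, -12°) → zone 28.
Hemisphere: S (φ < 0).
Central meridian λ₀ = 6×28 − 183 = -15°.
EPSG code: 32728.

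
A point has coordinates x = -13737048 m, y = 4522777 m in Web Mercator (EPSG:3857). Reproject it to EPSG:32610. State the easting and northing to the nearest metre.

Web Mercator inverse (R = 6378137 m) → φ = 37.59789811°, λ = -123.40200177°.
UTM 10N forward: E = 464513.401 m, N = 4161278.462 m.

E 464513 m, N 4161278 m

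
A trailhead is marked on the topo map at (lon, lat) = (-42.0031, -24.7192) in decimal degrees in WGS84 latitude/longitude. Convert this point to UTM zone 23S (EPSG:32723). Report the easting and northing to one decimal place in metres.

Zone 23 central meridian λ₀ = 6×23 − 183 = -45°; Δλ = +2.9969°.
Transverse Mercator on WGS84 with k₀ = 0.9996 gives E = 803190.519 m, N = 7262826.412 m.

E 803190.5 m, N 7262826.4 m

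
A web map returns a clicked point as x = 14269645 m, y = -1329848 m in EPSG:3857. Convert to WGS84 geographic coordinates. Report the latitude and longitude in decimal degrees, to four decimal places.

lat -11.8606°, lon 128.1864°

R = 6378137 m. λ = x/R = 128.18640202°.
φ = 2·arctan(exp(y/R)) − 90° = 2·arctan(0.81180) − 90° = -11.86060109°.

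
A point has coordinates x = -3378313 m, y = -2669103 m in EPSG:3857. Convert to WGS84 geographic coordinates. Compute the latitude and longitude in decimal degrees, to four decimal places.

R = 6378137 m. λ = x/R = -30.34790202°.
φ = 2·arctan(exp(y/R)) − 90° = 2·arctan(0.65805) − 90° = -23.30630239°.

lat -23.3063°, lon -30.3479°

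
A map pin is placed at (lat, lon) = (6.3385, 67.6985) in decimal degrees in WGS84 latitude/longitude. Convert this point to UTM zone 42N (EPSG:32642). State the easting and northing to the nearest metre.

Zone 42 central meridian λ₀ = 6×42 − 183 = 69°; Δλ = -1.3015°.
Transverse Mercator on WGS84 with k₀ = 0.9996 gives E = 356042.915 m, N = 700803.862 m.

E 356043 m, N 700804 m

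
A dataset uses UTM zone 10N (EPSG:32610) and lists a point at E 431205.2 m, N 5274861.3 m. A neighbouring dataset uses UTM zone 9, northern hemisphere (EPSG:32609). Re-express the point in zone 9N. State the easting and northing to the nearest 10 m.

UTM 10N → geographic: φ = 47.62350024°, λ = -123.91559945°.
UTM 9N (λ₀ = -129°) forward: E = 881978.979 m, N = 5286991.261 m.

E 881980 m, N 5286990 m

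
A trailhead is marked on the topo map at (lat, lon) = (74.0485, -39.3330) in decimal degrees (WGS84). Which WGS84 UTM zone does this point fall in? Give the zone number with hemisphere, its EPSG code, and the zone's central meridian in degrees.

UTM zone = ⌊(λ + 180)/6⌋ + 1; -39.3330° ∈ [-42°, -36°) → zone 24.
Hemisphere: N (φ ≥ 0).
Central meridian λ₀ = 6×24 − 183 = -39°.
EPSG code: 32624.

Zone 24N (EPSG:32624), central meridian -39°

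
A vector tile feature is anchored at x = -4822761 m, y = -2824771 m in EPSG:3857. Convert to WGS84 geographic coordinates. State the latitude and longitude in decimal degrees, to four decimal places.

R = 6378137 m. λ = x/R = -43.32359918°.
φ = 2·arctan(exp(y/R)) − 90° = 2·arctan(0.64218) − 90° = -24.58430018°.

lat -24.5843°, lon -43.3236°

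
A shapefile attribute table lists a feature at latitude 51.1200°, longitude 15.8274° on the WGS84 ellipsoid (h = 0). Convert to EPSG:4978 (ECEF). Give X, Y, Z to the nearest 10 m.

X 3859560 m, Y 1094140 m, Z 4941940 m

WGS84: a = 6378137 m, e² = 0.006694380; N(φ) = a/√(1−e²sin²φ) = 6391113.968 m.
X = (N+h)·cosφ·cosλ = 3859556.155 m; Y = (N+h)·cosφ·sinλ = 1094138.086 m; Z = (N(1−e²)+h)·sinφ = 4941935.133 m.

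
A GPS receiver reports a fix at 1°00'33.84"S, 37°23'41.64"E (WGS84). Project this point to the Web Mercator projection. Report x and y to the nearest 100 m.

Web Mercator is spherical with R = a = 6378137 m.
x = R·λ = 6378137 × 0.652664128 = 4162781.226 m.
y = R·ln tan(π/4 + φ/2) = 6378137 × -0.017618265 = -112371.707 m.

x 4162800 m, y -112400 m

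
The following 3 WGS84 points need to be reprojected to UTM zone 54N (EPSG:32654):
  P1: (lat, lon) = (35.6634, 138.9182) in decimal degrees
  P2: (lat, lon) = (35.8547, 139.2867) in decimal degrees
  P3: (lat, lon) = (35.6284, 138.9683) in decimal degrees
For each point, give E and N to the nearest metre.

P1: E 311565 m, N 3948612 m; P2: E 345294 m, N 3969188 m; P3: E 316020 m, N 3944634 m

UTM zone 54N: λ₀ = 141°, k₀ = 0.9996.
P1 (35.6634°, 138.9182°) → (311564.846, 3948612.031) m.
P2 (35.8547°, 139.2867°) → (345294.283, 3969187.824) m.
P3 (35.6284°, 138.9683°) → (316020.026, 3944634.497) m.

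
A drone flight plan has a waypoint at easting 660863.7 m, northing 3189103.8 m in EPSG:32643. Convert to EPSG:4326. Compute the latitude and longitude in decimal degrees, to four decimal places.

Zone 43N: λ₀ = 75°, k₀ = 0.9996, false easting 500000 m.
Meridian distance M = (N − FN)/k₀ = 3190380.0 m.
Inverse transverse Mercator on WGS84 gives φ = 28.81949960°, λ = 76.64860037°.

lat 28.8195°, lon 76.6486°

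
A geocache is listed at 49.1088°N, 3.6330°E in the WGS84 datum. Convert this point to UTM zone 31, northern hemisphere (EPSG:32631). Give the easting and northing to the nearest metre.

E 546198 m, N 5439744 m

Zone 31 central meridian λ₀ = 6×31 − 183 = 3°; Δλ = +0.6330°.
Transverse Mercator on WGS84 with k₀ = 0.9996 gives E = 546198.155 m, N = 5439743.596 m.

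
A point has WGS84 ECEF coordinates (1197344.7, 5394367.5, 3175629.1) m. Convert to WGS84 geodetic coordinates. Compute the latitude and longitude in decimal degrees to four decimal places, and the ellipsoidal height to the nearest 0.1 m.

lat 30.0528°, lon 77.4854°, h 375.1 m

λ = atan2(Y, X) = 77.48540006°; p = √(X²+Y²) = 5525652.5 m.
Bowring's method on WGS84 (a = 6378137 m, b = 6356752.314 m) gives φ = 30.05279995°, h = 375.090 m.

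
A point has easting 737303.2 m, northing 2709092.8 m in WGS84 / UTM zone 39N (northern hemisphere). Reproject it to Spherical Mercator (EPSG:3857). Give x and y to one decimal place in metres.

Unproject from UTM 39N (λ₀ = 51°) → φ = 24.47740040°, λ = 53.34139976°.
Web Mercator (R = 6378137 m): x = 5937937.459 m, y = 2811690.274 m.

x 5937937.5 m, y 2811690.3 m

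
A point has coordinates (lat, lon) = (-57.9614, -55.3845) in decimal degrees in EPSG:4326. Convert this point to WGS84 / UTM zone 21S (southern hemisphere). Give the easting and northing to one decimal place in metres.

E 595588.1 m, N 3574444.8 m

Zone 21 central meridian λ₀ = 6×21 − 183 = -57°; Δλ = +1.6155°.
Transverse Mercator on WGS84 with k₀ = 0.9996 gives E = 595588.131 m, N = 3574444.826 m.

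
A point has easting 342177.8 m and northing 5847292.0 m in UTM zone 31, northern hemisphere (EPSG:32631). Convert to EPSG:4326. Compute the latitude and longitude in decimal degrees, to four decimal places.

Zone 31N: λ₀ = 3°, k₀ = 0.9996, false easting 500000 m.
Meridian distance M = (N − FN)/k₀ = 5849631.9 m.
Inverse transverse Mercator on WGS84 gives φ = 52.75239959°, λ = 0.66150061°.

lat 52.7524°, lon 0.6615°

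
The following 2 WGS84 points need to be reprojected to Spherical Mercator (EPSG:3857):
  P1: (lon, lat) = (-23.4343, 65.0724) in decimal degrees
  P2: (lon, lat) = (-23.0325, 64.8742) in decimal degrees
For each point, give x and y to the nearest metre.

P1: x -2608694 m, y 9627468 m; P2: x -2563966 m, y 9575313 m

Web Mercator: x = R·λ, y = R·ln tan(π/4+φ/2), R = 6378137 m.
P1 (65.0724°, -23.4343°) → (-2608694.343, 9627467.876) m.
P2 (64.8742°, -23.0325°) → (-2563966.172, 9575312.983) m.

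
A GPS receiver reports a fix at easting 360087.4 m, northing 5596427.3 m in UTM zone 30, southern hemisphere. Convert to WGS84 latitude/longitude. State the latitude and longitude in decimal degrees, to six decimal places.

lat -39.770600°, lon -4.633600°

Zone 30S: λ₀ = -3°, k₀ = 0.9996, false easting 500000 m, false northing 10000000 m.
Meridian distance M = (N − FN)/k₀ = -4405334.8 m.
Inverse transverse Mercator on WGS84 gives φ = -39.77059985°, λ = -4.63360011°.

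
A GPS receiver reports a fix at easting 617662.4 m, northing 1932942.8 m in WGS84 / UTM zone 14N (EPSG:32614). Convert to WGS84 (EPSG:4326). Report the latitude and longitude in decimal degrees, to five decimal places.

lat 17.47950°, lon -97.89180°

Zone 14N: λ₀ = -99°, k₀ = 0.9996, false easting 500000 m.
Meridian distance M = (N − FN)/k₀ = 1933716.3 m.
Inverse transverse Mercator on WGS84 gives φ = 17.47950009°, λ = -97.89179974°.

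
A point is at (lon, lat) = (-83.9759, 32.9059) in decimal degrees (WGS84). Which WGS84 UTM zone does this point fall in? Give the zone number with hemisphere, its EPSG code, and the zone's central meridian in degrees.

UTM zone = ⌊(λ + 180)/6⌋ + 1; -83.9759° ∈ [-84°, -78°) → zone 17.
Hemisphere: N (φ ≥ 0).
Central meridian λ₀ = 6×17 − 183 = -81°.
EPSG code: 32617.

Zone 17N (EPSG:32617), central meridian -81°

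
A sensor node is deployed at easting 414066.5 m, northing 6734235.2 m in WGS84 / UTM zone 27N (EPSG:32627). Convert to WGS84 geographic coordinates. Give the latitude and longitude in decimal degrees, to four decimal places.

lat 60.7344°, lon -22.5758°

Zone 27N: λ₀ = -21°, k₀ = 0.9996, false easting 500000 m.
Meridian distance M = (N − FN)/k₀ = 6736930.0 m.
Inverse transverse Mercator on WGS84 gives φ = 60.73440017°, λ = -22.57580001°.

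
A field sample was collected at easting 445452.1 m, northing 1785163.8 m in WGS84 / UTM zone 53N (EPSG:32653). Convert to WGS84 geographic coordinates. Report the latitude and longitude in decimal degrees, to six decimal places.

lat 16.146100°, lon 134.489800°

Zone 53N: λ₀ = 135°, k₀ = 0.9996, false easting 500000 m.
Meridian distance M = (N − FN)/k₀ = 1785878.2 m.
Inverse transverse Mercator on WGS84 gives φ = 16.14610007°, λ = 134.48979973°.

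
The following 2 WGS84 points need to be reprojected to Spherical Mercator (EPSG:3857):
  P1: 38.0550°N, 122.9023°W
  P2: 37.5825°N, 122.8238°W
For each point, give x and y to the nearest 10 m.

Web Mercator: x = R·λ, y = R·ln tan(π/4+φ/2), R = 6378137 m.
P1 (38.0550°, -122.9023°) → (-13681421.453, 4587198.384) m.
P2 (37.5825°, -122.8238°) → (-13672682.873, 4520613.796) m.

P1: x -13681420 m, y 4587200 m; P2: x -13672680 m, y 4520610 m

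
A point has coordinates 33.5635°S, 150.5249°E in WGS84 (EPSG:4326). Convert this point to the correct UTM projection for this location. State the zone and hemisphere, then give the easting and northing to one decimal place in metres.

Zone 56S: E 270239.4 m, N 6283495.9 m

Longitude 150.5249° lies in the 6° band [150°, 156°), giving zone 56; latitude is south of the equator, so 56S.
Zone 56 central meridian λ₀ = 6×56 − 183 = 153°; Δλ = -2.4751°.
Transverse Mercator on WGS84 with k₀ = 0.9996 gives E = 270239.413 m, N = 6283495.864 m.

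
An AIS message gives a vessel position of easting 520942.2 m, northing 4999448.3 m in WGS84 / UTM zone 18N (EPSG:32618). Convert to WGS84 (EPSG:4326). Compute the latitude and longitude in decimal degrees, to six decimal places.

lat 45.148200°, lon -74.733600°

Zone 18N: λ₀ = -75°, k₀ = 0.9996, false easting 500000 m.
Meridian distance M = (N − FN)/k₀ = 5001448.9 m.
Inverse transverse Mercator on WGS84 gives φ = 45.14820026°, λ = -74.73359997°.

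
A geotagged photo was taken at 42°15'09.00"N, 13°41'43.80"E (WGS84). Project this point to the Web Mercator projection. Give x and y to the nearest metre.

x 1524576 m, y 5198878 m

Web Mercator is spherical with R = a = 6378137 m.
x = R·λ = 6378137 × 0.239031568 = 1524576.086 m.
y = R·ln tan(π/4 + φ/2) = 6378137 × 0.815109190 = 5198878.084 m.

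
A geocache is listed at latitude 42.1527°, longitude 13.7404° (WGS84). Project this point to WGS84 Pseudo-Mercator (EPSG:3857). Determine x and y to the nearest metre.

x 1529574 m, y 5183881 m

Web Mercator is spherical with R = a = 6378137 m.
x = R·λ = 6378137 × 0.239815221 = 1529574.331 m.
y = R·ln tan(π/4 + φ/2) = 6378137 × 0.812757813 = 5183880.679 m.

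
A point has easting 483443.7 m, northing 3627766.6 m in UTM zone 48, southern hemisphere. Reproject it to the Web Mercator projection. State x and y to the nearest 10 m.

x 11657800 m, y -7861430 m

Unproject from UTM 48S (λ₀ = 105°) → φ = -57.49239992°, λ = 104.72380024°.
Web Mercator (R = 6378137 m): x = 11657800.116 m, y = -7861434.066 m.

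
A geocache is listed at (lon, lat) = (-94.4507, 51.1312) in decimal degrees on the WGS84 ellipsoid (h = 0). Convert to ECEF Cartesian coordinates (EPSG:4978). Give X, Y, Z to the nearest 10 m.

WGS84: a = 6378137 m, e² = 0.006694380; N(φ) = a/√(1−e²sin²φ) = 6391118.071 m.
X = (N+h)·cosφ·cosλ = -311233.635 m; Y = (N+h)·cosφ·sinλ = -3998582.682 m; Z = (N(1−e²)+h)·sinφ = 4942717.147 m.

X -311230 m, Y -3998580 m, Z 4942720 m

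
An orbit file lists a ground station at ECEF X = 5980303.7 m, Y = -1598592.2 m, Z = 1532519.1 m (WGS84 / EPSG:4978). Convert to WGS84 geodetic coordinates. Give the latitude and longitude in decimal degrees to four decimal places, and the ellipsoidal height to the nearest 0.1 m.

λ = atan2(Y, X) = -14.96579992°; p = √(X²+Y²) = 6190277.0 m.
Bowring's method on WGS84 (a = 6378137 m, b = 6356752.314 m) gives φ = 13.99509979°, h = 261.858 m.

lat 13.9951°, lon -14.9658°, h 261.9 m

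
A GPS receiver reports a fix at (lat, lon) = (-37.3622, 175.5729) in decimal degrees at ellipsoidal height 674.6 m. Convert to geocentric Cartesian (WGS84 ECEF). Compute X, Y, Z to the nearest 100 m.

X -5061100 m, Y 391800 m, Z -3849800 m

WGS84: a = 6378137 m, e² = 0.006694380; N(φ) = a/√(1−e²sin²φ) = 6386013.679 m.
X = (N+h)·cosφ·cosλ = -5061090.936 m; Y = (N+h)·cosφ·sinλ = 391837.801 m; Z = (N(1−e²)+h)·sinφ = -3849828.882 m.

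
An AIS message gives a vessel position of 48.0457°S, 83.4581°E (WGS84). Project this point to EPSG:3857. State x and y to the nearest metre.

Web Mercator is spherical with R = a = 6378137 m.
x = R·λ = 6378137 × 1.456618632 = 9290513.195 m.
y = R·ln tan(π/4 + φ/2) = 6378137 × -0.958659411 = -6114461.057 m.

x 9290513 m, y -6114461 m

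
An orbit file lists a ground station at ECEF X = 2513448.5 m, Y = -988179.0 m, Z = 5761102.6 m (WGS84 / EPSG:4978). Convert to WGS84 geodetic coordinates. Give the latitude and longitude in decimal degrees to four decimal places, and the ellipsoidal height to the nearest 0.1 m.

λ = atan2(Y, X) = -21.46260107°; p = √(X²+Y²) = 2700726.0 m.
Bowring's method on WGS84 (a = 6378137 m, b = 6356752.314 m) gives φ = 65.03100008°, h = 2132.199 m.

lat 65.0310°, lon -21.4626°, h 2132.2 m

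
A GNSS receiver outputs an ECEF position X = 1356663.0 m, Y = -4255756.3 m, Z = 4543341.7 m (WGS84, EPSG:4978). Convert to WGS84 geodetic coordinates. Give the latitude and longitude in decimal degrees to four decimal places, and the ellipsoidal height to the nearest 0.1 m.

lat 45.6792°, lon -72.3186°, h 4102.1 m

λ = atan2(Y, X) = -72.31859974°; p = √(X²+Y²) = 4466765.7 m.
Bowring's method on WGS84 (a = 6378137 m, b = 6356752.314 m) gives φ = 45.67919970°, h = 4102.139 m.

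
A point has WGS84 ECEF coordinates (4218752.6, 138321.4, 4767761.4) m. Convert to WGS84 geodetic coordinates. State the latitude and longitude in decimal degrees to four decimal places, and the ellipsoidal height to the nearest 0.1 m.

lat 48.6716°, lon 1.8779°, h 1652.5 m

λ = atan2(Y, X) = 1.87789973°; p = √(X²+Y²) = 4221019.6 m.
Bowring's method on WGS84 (a = 6378137 m, b = 6356752.314 m) gives φ = 48.67159995°, h = 1652.523 m.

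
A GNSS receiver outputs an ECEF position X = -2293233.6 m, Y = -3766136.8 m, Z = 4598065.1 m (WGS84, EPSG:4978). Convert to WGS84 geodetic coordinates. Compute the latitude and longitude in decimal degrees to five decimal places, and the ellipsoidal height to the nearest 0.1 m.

lat 46.39210°, lon -121.33760°, h 3658.6 m

λ = atan2(Y, X) = -121.33760026°; p = √(X²+Y²) = 4409388.5 m.
Bowring's method on WGS84 (a = 6378137 m, b = 6356752.314 m) gives φ = 46.39210030°, h = 3658.597 m.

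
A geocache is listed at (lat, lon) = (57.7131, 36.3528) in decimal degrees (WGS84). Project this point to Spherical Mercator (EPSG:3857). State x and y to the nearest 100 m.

Web Mercator is spherical with R = a = 6378137 m.
x = R·λ = 6378137 × 0.634476052 = 4046775.185 m.
y = R·ln tan(π/4 + φ/2) = 6378137 × 1.239748966 = 7907288.751 m.

x 4046800 m, y 7907300 m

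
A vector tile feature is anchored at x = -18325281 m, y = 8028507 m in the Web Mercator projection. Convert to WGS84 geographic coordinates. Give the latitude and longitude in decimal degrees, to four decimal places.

lat 58.2901°, lon -164.6188°

R = 6378137 m. λ = x/R = -164.61880008°.
φ = 2·arctan(exp(y/R)) − 90° = 2·arctan(3.52103) − 90° = 58.29010006°.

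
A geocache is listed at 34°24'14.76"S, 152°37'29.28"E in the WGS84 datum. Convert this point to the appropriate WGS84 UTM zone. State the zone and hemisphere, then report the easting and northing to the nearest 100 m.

Zone 56S: E 465500 m, N 6193000 m

Longitude 152.6248° lies in the 6° band [150°, 156°), giving zone 56; latitude is south of the equator, so 56S.
Zone 56 central meridian λ₀ = 6×56 − 183 = 153°; Δλ = -0.3752°.
Transverse Mercator on WGS84 with k₀ = 0.9996 gives E = 465515.938 m, N = 6192972.942 m.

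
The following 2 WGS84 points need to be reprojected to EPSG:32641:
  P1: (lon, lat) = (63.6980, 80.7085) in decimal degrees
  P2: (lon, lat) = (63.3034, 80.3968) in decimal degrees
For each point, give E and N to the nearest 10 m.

UTM zone 41N: λ₀ = 63°, k₀ = 0.9996.
P1 (80.7085°, 63.6980°) → (512581.172, 8960742.521) m.
P2 (80.3968°, 63.3034°) → (505650.502, 8925890.032) m.

P1: E 512580 m, N 8960740 m; P2: E 505650 m, N 8925890 m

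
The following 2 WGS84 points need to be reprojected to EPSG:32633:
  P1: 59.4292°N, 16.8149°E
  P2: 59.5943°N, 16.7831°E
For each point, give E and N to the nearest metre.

P1: E 602961 m, N 6589249 m; P2: E 600664 m, N 6607582 m

UTM zone 33N: λ₀ = 15°, k₀ = 0.9996.
P1 (59.4292°, 16.8149°) → (602961.319, 6589249.486) m.
P2 (59.5943°, 16.7831°) → (600664.449, 6607581.824) m.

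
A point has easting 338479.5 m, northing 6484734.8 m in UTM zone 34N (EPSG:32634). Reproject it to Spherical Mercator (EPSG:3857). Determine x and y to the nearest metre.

x 2029388 m, y 8067407 m

Unproject from UTM 34N (λ₀ = 21°) → φ = 58.47329974°, λ = 18.23029929°.
Web Mercator (R = 6378137 m): x = 2029387.633 m, y = 8067407.223 m.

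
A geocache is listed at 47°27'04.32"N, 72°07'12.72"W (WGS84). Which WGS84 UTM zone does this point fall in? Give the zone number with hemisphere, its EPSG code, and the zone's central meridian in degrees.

UTM zone = ⌊(λ + 180)/6⌋ + 1; -72.1202° ∈ [-78°, -72°) → zone 18.
Hemisphere: N (φ ≥ 0).
Central meridian λ₀ = 6×18 − 183 = -75°.
EPSG code: 32618.

Zone 18N (EPSG:32618), central meridian -75°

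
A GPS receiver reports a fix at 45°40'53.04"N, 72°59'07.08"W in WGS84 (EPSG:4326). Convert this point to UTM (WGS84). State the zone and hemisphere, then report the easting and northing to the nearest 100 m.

Zone 18N: E 656900 m, N 5060600 m

Longitude -72.9853° lies in the 6° band [-78°, -72°), giving zone 18; latitude is north of the equator, so 18N.
Zone 18 central meridian λ₀ = 6×18 − 183 = -75°; Δλ = +2.0147°.
Transverse Mercator on WGS84 with k₀ = 0.9996 gives E = 656895.108 m, N = 5060623.829 m.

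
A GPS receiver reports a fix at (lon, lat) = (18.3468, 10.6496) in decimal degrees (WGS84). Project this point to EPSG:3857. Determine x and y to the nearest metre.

Web Mercator is spherical with R = a = 6378137 m.
x = R·λ = 6378137 × 0.320212067 = 2042356.434 m.
y = R·ln tan(π/4 + φ/2) = 6378137 × 0.186950160 = 1192393.735 m.

x 2042356 m, y 1192394 m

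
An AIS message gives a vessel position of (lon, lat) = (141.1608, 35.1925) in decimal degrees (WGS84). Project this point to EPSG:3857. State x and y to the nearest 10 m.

Web Mercator is spherical with R = a = 6378137 m.
x = R·λ = 6378137 × 2.463720735 = 15713948.376 m.
y = R·ln tan(π/4 + φ/2) = 6378137 × 0.656942928 = 4190071.994 m.

x 15713950 m, y 4190070 m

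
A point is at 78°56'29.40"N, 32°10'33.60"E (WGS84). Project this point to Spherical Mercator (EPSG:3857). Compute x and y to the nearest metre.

x 3581816 m, y 14893356 m

Web Mercator is spherical with R = a = 6378137 m.
x = R·λ = 6378137 × 0.561577140 = 3581815.936 m.
y = R·ln tan(π/4 + φ/2) = 6378137 × 2.335063703 = 14893356.202 m.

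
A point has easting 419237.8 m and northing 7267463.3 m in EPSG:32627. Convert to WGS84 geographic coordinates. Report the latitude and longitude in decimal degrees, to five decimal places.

Zone 27N: λ₀ = -21°, k₀ = 0.9996, false easting 500000 m.
Meridian distance M = (N − FN)/k₀ = 7270371.4 m.
Inverse transverse Mercator on WGS84 gives φ = 65.51940039°, λ = -22.74680052°.

lat 65.51940°, lon -22.74680°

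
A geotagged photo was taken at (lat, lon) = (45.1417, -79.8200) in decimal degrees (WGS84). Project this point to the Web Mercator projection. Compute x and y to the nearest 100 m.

Web Mercator is spherical with R = a = 6378137 m.
x = R·λ = 6378137 × -1.393121809 = -8885521.755 m.
y = R·ln tan(π/4 + φ/2) = 6378137 × 0.884875459 = 5643856.905 m.

x -8885500 m, y 5643900 m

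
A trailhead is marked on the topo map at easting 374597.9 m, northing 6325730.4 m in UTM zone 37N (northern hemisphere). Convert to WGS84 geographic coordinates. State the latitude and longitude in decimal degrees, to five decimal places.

lat 57.05790°, lon 36.93230°

Zone 37N: λ₀ = 39°, k₀ = 0.9996, false easting 500000 m.
Meridian distance M = (N − FN)/k₀ = 6328261.7 m.
Inverse transverse Mercator on WGS84 gives φ = 57.05790003°, λ = 36.93230062°.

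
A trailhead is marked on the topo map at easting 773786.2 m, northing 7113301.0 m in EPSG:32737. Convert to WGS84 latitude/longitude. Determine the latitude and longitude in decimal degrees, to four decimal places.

lat -26.0735°, lon 41.7368°

Zone 37S: λ₀ = 39°, k₀ = 0.9996, false easting 500000 m, false northing 10000000 m.
Meridian distance M = (N − FN)/k₀ = -2887854.1 m.
Inverse transverse Mercator on WGS84 gives φ = -26.07350027°, λ = 41.73679969°.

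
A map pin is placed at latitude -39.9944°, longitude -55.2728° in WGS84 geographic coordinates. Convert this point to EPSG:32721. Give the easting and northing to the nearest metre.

Zone 21 central meridian λ₀ = 6×21 − 183 = -57°; Δλ = +1.7272°.
Transverse Mercator on WGS84 with k₀ = 0.9996 gives E = 647449.247 m, N = 5571435.690 m.

E 647449 m, N 5571436 m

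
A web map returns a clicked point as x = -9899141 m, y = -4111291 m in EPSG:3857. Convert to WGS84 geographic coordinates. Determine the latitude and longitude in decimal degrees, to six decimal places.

R = 6378137 m. λ = x/R = -88.92549660°.
φ = 2·arctan(exp(y/R)) − 90° = 2·arctan(0.52488) − 90° = -34.61209826°.

lat -34.612098°, lon -88.925497°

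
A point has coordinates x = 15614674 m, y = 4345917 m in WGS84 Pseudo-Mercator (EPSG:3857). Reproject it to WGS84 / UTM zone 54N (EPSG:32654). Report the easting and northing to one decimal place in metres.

Web Mercator inverse (R = 6378137 m) → φ = 36.32849913°, λ = 140.26900311°.
UTM 54N forward: E = 434390.771 m, N = 4020632.761 m.

E 434390.8 m, N 4020632.8 m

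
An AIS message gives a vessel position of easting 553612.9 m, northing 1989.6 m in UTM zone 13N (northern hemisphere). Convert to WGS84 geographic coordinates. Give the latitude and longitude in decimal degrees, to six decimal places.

lat 0.018000°, lon -104.518200°

Zone 13N: λ₀ = -105°, k₀ = 0.9996, false easting 500000 m.
Meridian distance M = (N − FN)/k₀ = 1990.4 m.
Inverse transverse Mercator on WGS84 gives φ = 0.01799989°, λ = -104.51820010°.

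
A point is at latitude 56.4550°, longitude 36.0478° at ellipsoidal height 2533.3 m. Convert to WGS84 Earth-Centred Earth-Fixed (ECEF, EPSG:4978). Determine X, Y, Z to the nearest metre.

X 2857437 m, Y 2079694 m, Z 5294717 m

WGS84: a = 6378137 m, e² = 0.006694380; N(φ) = a/√(1−e²sin²φ) = 6393018.729 m.
X = (N+h)·cosφ·cosλ = 2857436.615 m; Y = (N+h)·cosφ·sinλ = 2079693.655 m; Z = (N(1−e²)+h)·sinφ = 5294716.611 m.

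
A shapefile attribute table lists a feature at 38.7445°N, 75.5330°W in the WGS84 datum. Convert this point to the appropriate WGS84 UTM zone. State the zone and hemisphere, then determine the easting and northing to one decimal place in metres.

Longitude -75.5330° lies in the 6° band [-78°, -72°), giving zone 18; latitude is north of the equator, so 18N.
Zone 18 central meridian λ₀ = 6×18 − 183 = -75°; Δλ = -0.5330°.
Transverse Mercator on WGS84 with k₀ = 0.9996 gives E = 453680.922 m, N = 4288558.933 m.

Zone 18N: E 453680.9 m, N 4288558.9 m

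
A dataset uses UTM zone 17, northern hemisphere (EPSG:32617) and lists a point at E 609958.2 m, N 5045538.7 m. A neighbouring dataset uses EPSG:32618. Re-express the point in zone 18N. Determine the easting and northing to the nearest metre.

E 141659 m, N 5054834 m

UTM 17N → geographic: φ = 45.55469961°, λ = -79.59120017°.
UTM 18N (λ₀ = -75°) forward: E = 141658.890 m, N = 5054834.331 m.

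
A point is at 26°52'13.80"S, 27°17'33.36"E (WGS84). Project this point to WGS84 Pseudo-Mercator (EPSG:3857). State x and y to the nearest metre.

Web Mercator is spherical with R = a = 6378137 m.
x = R·λ = 6378137 × 0.476345731 = 3038198.334 m.
y = R·ln tan(π/4 + φ/2) = 6378137 × -0.487180148 = -3107301.731 m.

x 3038198 m, y -3107302 m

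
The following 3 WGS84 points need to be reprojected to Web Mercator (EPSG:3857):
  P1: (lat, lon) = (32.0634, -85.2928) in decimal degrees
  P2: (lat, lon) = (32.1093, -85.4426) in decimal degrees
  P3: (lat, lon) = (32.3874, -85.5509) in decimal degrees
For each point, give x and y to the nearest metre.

Web Mercator: x = R·λ, y = R·ln tan(π/4+φ/2), R = 6378137 m.
P1 (32.0634°, -85.2928°) → (-9494751.064, 3771635.743) m.
P2 (32.1093°, -85.4426°) → (-9511426.724, 3777666.517) m.
P3 (32.3874°, -85.5509°) → (-9523482.625, 3814271.015) m.

P1: x -9494751 m, y 3771636 m; P2: x -9511427 m, y 3777667 m; P3: x -9523483 m, y 3814271 m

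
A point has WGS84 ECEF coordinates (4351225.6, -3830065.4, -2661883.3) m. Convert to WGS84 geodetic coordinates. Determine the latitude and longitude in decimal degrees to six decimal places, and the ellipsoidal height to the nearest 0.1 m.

lat -24.810800°, lon -41.355100°, h 4331.9 m

λ = atan2(Y, X) = -41.35509992°; p = √(X²+Y²) = 5796772.0 m.
Bowring's method on WGS84 (a = 6378137 m, b = 6356752.314 m) gives φ = -24.81080041°, h = 4331.864 m.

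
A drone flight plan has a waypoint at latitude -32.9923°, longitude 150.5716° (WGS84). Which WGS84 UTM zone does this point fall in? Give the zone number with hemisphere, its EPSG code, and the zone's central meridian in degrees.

Zone 56S (EPSG:32756), central meridian 153°

UTM zone = ⌊(λ + 180)/6⌋ + 1; 150.5716° ∈ [150°, 156°) → zone 56.
Hemisphere: S (φ < 0).
Central meridian λ₀ = 6×56 − 183 = 153°.
EPSG code: 32756.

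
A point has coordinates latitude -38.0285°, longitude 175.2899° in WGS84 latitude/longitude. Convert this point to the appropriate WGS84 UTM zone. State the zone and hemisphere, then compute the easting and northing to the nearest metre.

Zone 60S: E 349910 m, N 5789643 m

Longitude 175.2899° lies in the 6° band [174°, 180°), giving zone 60; latitude is south of the equator, so 60S.
Zone 60 central meridian λ₀ = 6×60 − 183 = 177°; Δλ = -1.7101°.
Transverse Mercator on WGS84 with k₀ = 0.9996 gives E = 349910.489 m, N = 5789642.739 m.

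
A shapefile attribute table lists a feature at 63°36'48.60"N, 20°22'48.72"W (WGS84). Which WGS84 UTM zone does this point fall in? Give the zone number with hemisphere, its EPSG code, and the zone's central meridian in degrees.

Zone 27N (EPSG:32627), central meridian -21°

UTM zone = ⌊(λ + 180)/6⌋ + 1; -20.3802° ∈ [-24°, -18°) → zone 27.
Hemisphere: N (φ ≥ 0).
Central meridian λ₀ = 6×27 − 183 = -21°.
EPSG code: 32627.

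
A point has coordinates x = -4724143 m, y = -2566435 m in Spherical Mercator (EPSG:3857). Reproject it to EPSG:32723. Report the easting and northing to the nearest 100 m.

Web Mercator inverse (R = 6378137 m) → φ = -22.45660380°, λ = -42.43769861°.
UTM 23S forward: E = 763690.550 m, N = 7514378.708 m.

E 763700 m, N 7514400 m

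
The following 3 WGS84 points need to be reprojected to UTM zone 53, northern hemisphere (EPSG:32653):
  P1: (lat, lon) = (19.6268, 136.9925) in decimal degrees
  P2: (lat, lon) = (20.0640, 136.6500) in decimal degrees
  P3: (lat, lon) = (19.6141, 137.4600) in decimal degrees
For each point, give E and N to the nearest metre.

UTM zone 53N: λ₀ = 135°, k₀ = 0.9996.
P1 (19.6268°, 136.9925°) → (708945.544, 2171404.537) m.
P2 (20.0640°, 136.6500°) → (672547.122, 2219416.095) m.
P3 (19.6141°, 137.4600°) → (758011.957, 2170638.650) m.

P1: E 708946 m, N 2171405 m; P2: E 672547 m, N 2219416 m; P3: E 758012 m, N 2170639 m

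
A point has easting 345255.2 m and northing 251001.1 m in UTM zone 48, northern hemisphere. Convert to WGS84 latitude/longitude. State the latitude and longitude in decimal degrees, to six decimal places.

lat 2.270200°, lon 103.608400°

Zone 48N: λ₀ = 105°, k₀ = 0.9996, false easting 500000 m.
Meridian distance M = (N − FN)/k₀ = 251101.5 m.
Inverse transverse Mercator on WGS84 gives φ = 2.27020018°, λ = 103.60839985°.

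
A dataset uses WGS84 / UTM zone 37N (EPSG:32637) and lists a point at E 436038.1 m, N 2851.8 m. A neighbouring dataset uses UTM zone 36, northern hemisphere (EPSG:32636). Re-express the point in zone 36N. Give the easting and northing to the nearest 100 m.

E 1104600 m, N 2900 m

UTM 37N → geographic: φ = 0.02579982°, λ = 38.42520020°.
UTM 36N (λ₀ = 33°) forward: E = 1104599.123 m, N = 2864.574 m.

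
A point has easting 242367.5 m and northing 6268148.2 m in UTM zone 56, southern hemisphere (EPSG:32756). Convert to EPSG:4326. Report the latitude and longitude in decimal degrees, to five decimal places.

lat -33.69540°, lon 150.22050°

Zone 56S: λ₀ = 153°, k₀ = 0.9996, false easting 500000 m, false northing 10000000 m.
Meridian distance M = (N − FN)/k₀ = -3733345.1 m.
Inverse transverse Mercator on WGS84 gives φ = -33.69539958°, λ = 150.22049996°.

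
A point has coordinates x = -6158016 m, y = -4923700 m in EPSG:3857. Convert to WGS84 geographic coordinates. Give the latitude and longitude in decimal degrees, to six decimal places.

lat -40.396302°, lon -55.318399°

R = 6378137 m. λ = x/R = -55.31839893°.
φ = 2·arctan(exp(y/R)) − 90° = 2·arctan(0.46210) − 90° = -40.39630173°.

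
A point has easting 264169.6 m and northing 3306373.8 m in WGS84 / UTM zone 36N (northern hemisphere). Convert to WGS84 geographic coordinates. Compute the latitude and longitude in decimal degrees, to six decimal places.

Zone 36N: λ₀ = 33°, k₀ = 0.9996, false easting 500000 m.
Meridian distance M = (N − FN)/k₀ = 3307696.9 m.
Inverse transverse Mercator on WGS84 gives φ = 29.86540020°, λ = 30.55849988°.

lat 29.865400°, lon 30.558500°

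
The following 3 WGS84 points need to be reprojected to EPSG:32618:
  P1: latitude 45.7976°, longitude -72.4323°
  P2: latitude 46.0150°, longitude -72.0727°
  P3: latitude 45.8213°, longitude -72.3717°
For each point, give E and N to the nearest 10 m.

P1: E 699540 m, N 5074770 m; P2: E 726600 m, N 5099880 m; P3: E 704170 m, N 5077550 m

UTM zone 18N: λ₀ = -75°, k₀ = 0.9996.
P1 (45.7976°, -72.4323°) → (699544.876, 5074766.309) m.
P2 (46.0150°, -72.0727°) → (726602.976, 5099880.975) m.
P3 (45.8213°, -72.3717°) → (704167.557, 5077552.565) m.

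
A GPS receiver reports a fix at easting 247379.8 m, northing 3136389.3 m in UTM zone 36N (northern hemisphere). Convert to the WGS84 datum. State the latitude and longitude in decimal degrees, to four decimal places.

Zone 36N: λ₀ = 33°, k₀ = 0.9996, false easting 500000 m.
Meridian distance M = (N − FN)/k₀ = 3137644.4 m.
Inverse transverse Mercator on WGS84 gives φ = 28.32939979°, λ = 30.42330004°.

lat 28.3294°, lon 30.4233°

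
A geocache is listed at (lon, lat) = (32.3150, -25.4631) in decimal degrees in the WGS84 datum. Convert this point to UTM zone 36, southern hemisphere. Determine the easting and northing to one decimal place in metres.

E 431137.1 m, N 7183595.3 m

Zone 36 central meridian λ₀ = 6×36 − 183 = 33°; Δλ = -0.6850°.
Transverse Mercator on WGS84 with k₀ = 0.9996 gives E = 431137.148 m, N = 7183595.261 m.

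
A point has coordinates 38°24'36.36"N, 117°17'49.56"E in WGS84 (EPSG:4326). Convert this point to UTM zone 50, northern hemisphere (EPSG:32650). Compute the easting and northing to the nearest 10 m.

Zone 50 central meridian λ₀ = 6×50 − 183 = 117°; Δλ = +0.2971°.
Transverse Mercator on WGS84 with k₀ = 0.9996 gives E = 525938.683 m, N = 4251359.842 m.

E 525940 m, N 4251360 m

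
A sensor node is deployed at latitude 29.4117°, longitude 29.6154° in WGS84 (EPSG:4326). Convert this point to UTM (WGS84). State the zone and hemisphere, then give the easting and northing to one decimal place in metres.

Longitude 29.6154° lies in the 6° band [24°, 30°), giving zone 35; latitude is north of the equator, so 35N.
Zone 35 central meridian λ₀ = 6×35 − 183 = 27°; Δλ = +2.6154°.
Transverse Mercator on WGS84 with k₀ = 0.9996 gives E = 753769.747 m, N = 3256445.431 m.

Zone 35N: E 753769.7 m, N 3256445.4 m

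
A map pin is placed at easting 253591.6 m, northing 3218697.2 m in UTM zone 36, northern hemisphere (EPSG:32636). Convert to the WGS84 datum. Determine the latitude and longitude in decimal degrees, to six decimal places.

lat 29.072800°, lon 30.468800°

Zone 36N: λ₀ = 33°, k₀ = 0.9996, false easting 500000 m.
Meridian distance M = (N − FN)/k₀ = 3219985.2 m.
Inverse transverse Mercator on WGS84 gives φ = 29.07280012°, λ = 30.46879968°.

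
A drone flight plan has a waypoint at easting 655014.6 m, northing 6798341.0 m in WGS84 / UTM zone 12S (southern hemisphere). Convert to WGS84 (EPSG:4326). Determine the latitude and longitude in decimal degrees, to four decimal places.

Zone 12S: λ₀ = -111°, k₀ = 0.9996, false easting 500000 m, false northing 10000000 m.
Meridian distance M = (N − FN)/k₀ = -3202940.2 m.
Inverse transverse Mercator on WGS84 gives φ = -28.93349963°, λ = -109.40959962°.

lat -28.9335°, lon -109.4096°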